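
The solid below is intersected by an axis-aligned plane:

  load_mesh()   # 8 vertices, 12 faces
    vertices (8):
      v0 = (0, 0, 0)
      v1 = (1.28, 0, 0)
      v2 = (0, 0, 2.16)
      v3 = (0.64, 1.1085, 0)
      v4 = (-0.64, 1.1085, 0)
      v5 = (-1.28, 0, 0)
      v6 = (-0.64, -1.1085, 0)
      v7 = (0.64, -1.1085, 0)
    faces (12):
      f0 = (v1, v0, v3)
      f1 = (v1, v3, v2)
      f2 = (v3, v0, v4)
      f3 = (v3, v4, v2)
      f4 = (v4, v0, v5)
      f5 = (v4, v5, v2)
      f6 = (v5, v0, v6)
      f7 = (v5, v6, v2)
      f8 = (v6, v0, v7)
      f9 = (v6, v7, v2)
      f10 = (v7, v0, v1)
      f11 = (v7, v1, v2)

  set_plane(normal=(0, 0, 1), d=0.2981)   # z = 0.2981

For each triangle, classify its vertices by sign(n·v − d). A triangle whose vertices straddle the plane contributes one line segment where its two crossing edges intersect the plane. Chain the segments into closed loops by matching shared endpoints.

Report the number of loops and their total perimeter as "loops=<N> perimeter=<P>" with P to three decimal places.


Straddling triangles (6 of 12):
  (v1,v3,v2) [--+] → (0.551674, 0.955517, 0.2981)–(1.10335, 0, 0.2981)  len=1.1033
  (v3,v4,v2) [--+] → (-0.551674, 0.955517, 0.2981)–(0.551674, 0.955517, 0.2981)  len=1.1033
  (v4,v5,v2) [--+] → (-1.10335, 0, 0.2981)–(-0.551674, 0.955517, 0.2981)  len=1.1033
  (v5,v6,v2) [--+] → (-0.551674, -0.955517, 0.2981)–(-1.10335, 0, 0.2981)  len=1.1033
  (v6,v7,v2) [--+] → (0.551674, -0.955517, 0.2981)–(-0.551674, -0.955517, 0.2981)  len=1.1033
  (v7,v1,v2) [--+] → (1.10335, 0, 0.2981)–(0.551674, -0.955517, 0.2981)  len=1.1033

Chained into 1 loop(s):
  loop 1: 6 segments, perimeter = 6.6201
Total perimeter = 6.620

loops=1 perimeter=6.620


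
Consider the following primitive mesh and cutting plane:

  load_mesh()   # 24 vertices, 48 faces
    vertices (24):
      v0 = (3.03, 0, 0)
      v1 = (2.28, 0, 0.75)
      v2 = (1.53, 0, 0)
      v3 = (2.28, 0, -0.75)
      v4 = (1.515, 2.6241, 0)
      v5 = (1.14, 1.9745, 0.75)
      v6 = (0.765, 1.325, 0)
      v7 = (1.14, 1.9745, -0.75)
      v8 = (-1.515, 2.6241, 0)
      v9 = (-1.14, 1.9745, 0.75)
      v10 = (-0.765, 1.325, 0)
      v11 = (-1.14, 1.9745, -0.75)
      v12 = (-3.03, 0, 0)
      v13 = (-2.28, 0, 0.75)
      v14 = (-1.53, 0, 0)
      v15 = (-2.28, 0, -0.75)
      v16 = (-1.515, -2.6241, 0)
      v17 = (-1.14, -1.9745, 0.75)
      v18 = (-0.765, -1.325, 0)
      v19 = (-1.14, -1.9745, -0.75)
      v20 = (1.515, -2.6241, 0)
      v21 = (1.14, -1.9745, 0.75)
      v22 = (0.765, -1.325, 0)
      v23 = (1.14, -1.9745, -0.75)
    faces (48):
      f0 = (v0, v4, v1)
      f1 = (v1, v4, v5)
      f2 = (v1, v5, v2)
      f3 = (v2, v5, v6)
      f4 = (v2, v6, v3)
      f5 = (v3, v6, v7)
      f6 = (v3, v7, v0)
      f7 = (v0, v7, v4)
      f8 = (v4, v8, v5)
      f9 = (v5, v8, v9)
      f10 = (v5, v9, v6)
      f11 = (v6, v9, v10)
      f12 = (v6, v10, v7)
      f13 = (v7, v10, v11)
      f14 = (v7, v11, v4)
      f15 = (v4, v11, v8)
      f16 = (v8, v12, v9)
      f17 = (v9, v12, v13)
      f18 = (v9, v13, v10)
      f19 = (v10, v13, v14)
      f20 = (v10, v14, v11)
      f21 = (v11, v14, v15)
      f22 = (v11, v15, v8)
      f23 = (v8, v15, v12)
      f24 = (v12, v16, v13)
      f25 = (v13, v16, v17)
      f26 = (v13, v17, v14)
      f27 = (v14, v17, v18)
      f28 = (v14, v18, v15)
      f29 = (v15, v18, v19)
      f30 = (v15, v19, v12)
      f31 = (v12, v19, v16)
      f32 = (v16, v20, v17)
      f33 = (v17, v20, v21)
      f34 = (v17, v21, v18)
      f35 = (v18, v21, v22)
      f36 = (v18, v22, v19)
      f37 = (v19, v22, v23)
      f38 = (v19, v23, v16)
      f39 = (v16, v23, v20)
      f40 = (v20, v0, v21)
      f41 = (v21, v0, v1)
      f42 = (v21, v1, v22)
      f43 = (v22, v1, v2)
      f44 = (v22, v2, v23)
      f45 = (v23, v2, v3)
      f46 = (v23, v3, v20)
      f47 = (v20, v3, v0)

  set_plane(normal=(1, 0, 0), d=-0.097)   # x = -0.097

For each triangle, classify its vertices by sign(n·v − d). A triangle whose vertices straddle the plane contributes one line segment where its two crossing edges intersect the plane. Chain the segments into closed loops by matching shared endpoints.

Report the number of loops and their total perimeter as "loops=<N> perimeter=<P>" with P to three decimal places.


loops=2 perimeter=7.937

Straddling triangles (16 of 48):
  (v4,v8,v5) [+-+] → (-0.097, 2.6241, 0)–(-0.097, 2.27716, 0.400565)  len=0.5299
  (v5,v8,v9) [+--] → (-0.097, 2.27716, 0.400565)–(-0.097, 1.9745, 0.75)  len=0.4623
  (v5,v9,v6) [+-+] → (-0.097, 1.9745, 0.75)–(-0.097, 1.61889, 0.33937)  len=0.5432
  (v6,v9,v10) [+--] → (-0.097, 1.61889, 0.33937)–(-0.097, 1.325, 0)  len=0.4489
  (v6,v10,v7) [+-+] → (-0.097, 1.325, 0)–(-0.097, 1.55275, -0.262992)  len=0.3479
  (v7,v10,v11) [+--] → (-0.097, 1.55275, -0.262992)–(-0.097, 1.9745, -0.75)  len=0.6442
  (v7,v11,v4) [+-+] → (-0.097, 1.9745, -0.75)–(-0.097, 2.22969, -0.455367)  len=0.3898
  (v4,v11,v8) [+--] → (-0.097, 2.22969, -0.455367)–(-0.097, 2.6241, 0)  len=0.6024
  (v16,v20,v17) [-+-] → (-0.097, -2.6241, 0)–(-0.097, -2.22969, 0.455367)  len=0.6024
  (v17,v20,v21) [-++] → (-0.097, -2.22969, 0.455367)–(-0.097, -1.9745, 0.75)  len=0.3898
  (v17,v21,v18) [-+-] → (-0.097, -1.9745, 0.75)–(-0.097, -1.55275, 0.262992)  len=0.6442
  (v18,v21,v22) [-++] → (-0.097, -1.55275, 0.262992)–(-0.097, -1.325, 0)  len=0.3479
  (v18,v22,v19) [-+-] → (-0.097, -1.325, 0)–(-0.097, -1.61889, -0.33937)  len=0.4489
  (v19,v22,v23) [-++] → (-0.097, -1.61889, -0.33937)–(-0.097, -1.9745, -0.75)  len=0.5432
  (v19,v23,v16) [-+-] → (-0.097, -1.9745, -0.75)–(-0.097, -2.27716, -0.400565)  len=0.4623
  (v16,v23,v20) [-++] → (-0.097, -2.27716, -0.400565)–(-0.097, -2.6241, 0)  len=0.5299

Chained into 2 loop(s):
  loop 1: 8 segments, perimeter = 3.9687
  loop 2: 8 segments, perimeter = 3.9687
Total perimeter = 7.937


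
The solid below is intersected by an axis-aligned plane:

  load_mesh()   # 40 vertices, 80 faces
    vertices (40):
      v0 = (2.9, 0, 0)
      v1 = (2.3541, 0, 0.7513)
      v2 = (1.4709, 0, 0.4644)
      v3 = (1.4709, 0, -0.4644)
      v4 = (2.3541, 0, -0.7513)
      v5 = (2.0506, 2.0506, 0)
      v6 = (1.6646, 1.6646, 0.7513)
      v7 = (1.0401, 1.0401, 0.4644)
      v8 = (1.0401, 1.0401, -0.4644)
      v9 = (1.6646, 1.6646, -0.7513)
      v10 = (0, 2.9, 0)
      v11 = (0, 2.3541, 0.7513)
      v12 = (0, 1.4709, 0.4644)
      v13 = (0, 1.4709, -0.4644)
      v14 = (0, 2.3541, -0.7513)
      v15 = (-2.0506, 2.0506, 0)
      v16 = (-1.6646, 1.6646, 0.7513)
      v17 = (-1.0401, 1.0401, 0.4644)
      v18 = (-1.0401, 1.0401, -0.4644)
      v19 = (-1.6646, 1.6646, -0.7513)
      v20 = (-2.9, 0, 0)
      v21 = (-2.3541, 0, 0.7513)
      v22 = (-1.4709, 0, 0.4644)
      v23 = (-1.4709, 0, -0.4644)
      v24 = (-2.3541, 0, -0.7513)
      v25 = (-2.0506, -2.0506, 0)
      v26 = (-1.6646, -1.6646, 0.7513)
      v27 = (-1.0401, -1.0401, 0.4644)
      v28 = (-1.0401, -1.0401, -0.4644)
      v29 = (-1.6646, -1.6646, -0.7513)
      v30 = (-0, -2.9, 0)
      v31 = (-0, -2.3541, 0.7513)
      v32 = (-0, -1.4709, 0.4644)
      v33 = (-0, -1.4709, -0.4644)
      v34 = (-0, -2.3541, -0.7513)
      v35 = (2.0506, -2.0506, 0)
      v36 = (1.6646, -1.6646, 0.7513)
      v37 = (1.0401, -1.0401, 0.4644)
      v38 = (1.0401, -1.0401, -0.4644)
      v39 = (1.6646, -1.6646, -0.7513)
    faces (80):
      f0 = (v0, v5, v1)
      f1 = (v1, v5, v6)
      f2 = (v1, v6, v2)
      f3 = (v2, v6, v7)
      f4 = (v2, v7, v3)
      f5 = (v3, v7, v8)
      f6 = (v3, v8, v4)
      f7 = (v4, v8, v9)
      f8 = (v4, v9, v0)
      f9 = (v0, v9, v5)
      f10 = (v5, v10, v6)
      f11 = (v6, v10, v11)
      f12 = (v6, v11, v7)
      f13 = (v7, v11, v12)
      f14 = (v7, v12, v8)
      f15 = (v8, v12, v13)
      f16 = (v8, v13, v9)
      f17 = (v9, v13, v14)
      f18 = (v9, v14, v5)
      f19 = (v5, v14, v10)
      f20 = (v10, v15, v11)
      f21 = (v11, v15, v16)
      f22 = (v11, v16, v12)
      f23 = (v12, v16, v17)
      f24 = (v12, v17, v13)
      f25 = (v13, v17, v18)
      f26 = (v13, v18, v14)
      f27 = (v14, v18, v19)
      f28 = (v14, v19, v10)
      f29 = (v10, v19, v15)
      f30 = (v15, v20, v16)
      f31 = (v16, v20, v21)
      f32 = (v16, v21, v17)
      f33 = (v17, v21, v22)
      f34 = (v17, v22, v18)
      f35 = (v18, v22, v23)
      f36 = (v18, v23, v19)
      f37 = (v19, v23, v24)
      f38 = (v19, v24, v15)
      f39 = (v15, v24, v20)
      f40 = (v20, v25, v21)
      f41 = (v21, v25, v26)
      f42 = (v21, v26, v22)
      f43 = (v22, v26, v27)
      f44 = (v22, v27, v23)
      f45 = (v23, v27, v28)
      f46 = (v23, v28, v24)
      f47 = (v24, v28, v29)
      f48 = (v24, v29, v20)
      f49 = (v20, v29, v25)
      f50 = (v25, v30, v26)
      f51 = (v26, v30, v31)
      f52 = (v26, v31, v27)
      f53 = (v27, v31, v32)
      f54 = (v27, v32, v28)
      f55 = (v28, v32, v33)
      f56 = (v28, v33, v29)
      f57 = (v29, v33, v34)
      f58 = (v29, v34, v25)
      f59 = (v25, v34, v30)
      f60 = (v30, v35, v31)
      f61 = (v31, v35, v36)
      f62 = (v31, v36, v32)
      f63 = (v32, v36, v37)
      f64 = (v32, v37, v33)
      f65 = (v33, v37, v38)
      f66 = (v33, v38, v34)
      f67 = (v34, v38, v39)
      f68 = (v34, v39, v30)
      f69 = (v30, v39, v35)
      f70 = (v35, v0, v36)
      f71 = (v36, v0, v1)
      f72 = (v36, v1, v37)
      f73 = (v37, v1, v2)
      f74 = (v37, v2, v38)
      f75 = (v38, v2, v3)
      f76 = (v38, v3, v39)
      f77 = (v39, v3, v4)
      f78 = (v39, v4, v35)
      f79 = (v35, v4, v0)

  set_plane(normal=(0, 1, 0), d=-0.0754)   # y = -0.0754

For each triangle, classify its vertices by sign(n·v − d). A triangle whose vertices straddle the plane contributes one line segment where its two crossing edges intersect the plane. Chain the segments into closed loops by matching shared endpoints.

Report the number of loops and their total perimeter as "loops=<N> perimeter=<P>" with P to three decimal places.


loops=2 perimeter=9.287

Straddling triangles (20 of 80):
  (v20,v25,v21) [+-+] → (-2.86877, -0.0754, 0)–(-2.34294, -0.0754, 0.723675)  len=0.8945
  (v21,v25,v26) [+--] → (-2.34294, -0.0754, 0.723675)–(-2.32287, -0.0754, 0.7513)  len=0.0341
  (v21,v26,v22) [+-+] → (-2.32287, -0.0754, 0.7513)–(-1.47967, -0.0754, 0.477395)  len=0.8866
  (v22,v26,v27) [+--] → (-1.47967, -0.0754, 0.477395)–(-1.43967, -0.0754, 0.4644)  len=0.0421
  (v22,v27,v23) [+-+] → (-1.43967, -0.0754, 0.4644)–(-1.43967, -0.0754, -0.397068)  len=0.8615
  (v23,v27,v28) [+--] → (-1.43967, -0.0754, -0.397068)–(-1.43967, -0.0754, -0.4644)  len=0.0673
  (v23,v28,v24) [+-+] → (-1.43967, -0.0754, -0.4644)–(-2.25884, -0.0754, -0.730502)  len=0.8613
  (v24,v28,v29) [+--] → (-2.25884, -0.0754, -0.730502)–(-2.32287, -0.0754, -0.7513)  len=0.0673
  (v24,v29,v20) [+-+] → (-2.32287, -0.0754, -0.7513)–(-2.84404, -0.0754, -0.034031)  len=0.8866
  (v20,v29,v25) [+--] → (-2.84404, -0.0754, -0.034031)–(-2.86877, -0.0754, 0)  len=0.0421
  (v35,v0,v36) [-+-] → (2.86877, -0.0754, 0)–(2.84404, -0.0754, 0.034031)  len=0.0421
  (v36,v0,v1) [-++] → (2.84404, -0.0754, 0.034031)–(2.32287, -0.0754, 0.7513)  len=0.8866
  (v36,v1,v37) [-+-] → (2.32287, -0.0754, 0.7513)–(2.25884, -0.0754, 0.730502)  len=0.0673
  (v37,v1,v2) [-++] → (2.25884, -0.0754, 0.730502)–(1.43967, -0.0754, 0.4644)  len=0.8613
  (v37,v2,v38) [-+-] → (1.43967, -0.0754, 0.4644)–(1.43967, -0.0754, 0.397068)  len=0.0673
  (v38,v2,v3) [-++] → (1.43967, -0.0754, 0.397068)–(1.43967, -0.0754, -0.4644)  len=0.8615
  (v38,v3,v39) [-+-] → (1.43967, -0.0754, -0.4644)–(1.47967, -0.0754, -0.477395)  len=0.0421
  (v39,v3,v4) [-++] → (1.47967, -0.0754, -0.477395)–(2.32287, -0.0754, -0.7513)  len=0.8866
  (v39,v4,v35) [-+-] → (2.32287, -0.0754, -0.7513)–(2.34294, -0.0754, -0.723675)  len=0.0341
  (v35,v4,v0) [-++] → (2.34294, -0.0754, -0.723675)–(2.86877, -0.0754, 0)  len=0.8945

Chained into 2 loop(s):
  loop 1: 10 segments, perimeter = 4.6434
  loop 2: 10 segments, perimeter = 4.6434
Total perimeter = 9.287


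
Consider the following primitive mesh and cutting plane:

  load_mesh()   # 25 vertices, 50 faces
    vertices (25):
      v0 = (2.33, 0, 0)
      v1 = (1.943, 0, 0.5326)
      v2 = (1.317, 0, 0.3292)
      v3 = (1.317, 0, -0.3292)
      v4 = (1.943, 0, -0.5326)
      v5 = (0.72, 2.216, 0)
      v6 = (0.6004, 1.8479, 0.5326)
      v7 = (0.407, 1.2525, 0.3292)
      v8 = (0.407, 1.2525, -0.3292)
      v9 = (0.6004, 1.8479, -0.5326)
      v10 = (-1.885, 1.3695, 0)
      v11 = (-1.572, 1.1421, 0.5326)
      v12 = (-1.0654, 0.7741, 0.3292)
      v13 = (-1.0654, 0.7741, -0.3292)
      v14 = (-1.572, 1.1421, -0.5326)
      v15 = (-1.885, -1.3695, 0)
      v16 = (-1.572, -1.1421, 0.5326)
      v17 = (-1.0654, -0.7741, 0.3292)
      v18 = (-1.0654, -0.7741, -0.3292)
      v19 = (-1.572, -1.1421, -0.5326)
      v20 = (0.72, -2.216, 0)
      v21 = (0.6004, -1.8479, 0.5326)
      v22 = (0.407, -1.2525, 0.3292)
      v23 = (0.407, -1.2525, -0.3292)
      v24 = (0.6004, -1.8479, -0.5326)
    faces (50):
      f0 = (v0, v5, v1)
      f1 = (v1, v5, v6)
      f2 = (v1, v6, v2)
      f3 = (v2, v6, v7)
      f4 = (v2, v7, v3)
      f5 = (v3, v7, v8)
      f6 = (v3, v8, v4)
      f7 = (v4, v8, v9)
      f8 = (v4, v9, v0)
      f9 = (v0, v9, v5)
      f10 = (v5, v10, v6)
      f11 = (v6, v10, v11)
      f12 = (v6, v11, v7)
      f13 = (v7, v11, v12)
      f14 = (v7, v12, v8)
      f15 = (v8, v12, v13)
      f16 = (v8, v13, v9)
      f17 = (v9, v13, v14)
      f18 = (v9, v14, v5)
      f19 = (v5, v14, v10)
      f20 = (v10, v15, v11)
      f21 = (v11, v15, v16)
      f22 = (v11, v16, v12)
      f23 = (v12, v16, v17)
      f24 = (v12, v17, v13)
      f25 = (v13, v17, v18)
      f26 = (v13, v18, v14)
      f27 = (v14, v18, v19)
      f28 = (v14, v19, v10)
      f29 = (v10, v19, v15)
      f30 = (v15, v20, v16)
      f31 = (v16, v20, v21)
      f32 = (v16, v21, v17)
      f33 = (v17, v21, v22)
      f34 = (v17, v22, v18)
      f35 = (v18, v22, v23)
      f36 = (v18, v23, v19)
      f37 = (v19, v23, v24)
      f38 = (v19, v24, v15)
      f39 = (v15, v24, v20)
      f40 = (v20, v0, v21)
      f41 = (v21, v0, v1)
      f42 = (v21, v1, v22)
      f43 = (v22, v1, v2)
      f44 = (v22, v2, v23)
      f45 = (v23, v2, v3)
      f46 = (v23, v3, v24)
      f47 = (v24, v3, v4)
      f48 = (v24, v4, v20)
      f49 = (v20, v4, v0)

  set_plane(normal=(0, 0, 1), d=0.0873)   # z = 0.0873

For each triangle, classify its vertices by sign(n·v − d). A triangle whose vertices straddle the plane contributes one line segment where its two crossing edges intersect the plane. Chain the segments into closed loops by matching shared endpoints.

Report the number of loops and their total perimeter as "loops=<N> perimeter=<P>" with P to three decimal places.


Straddling triangles (20 of 50):
  (v0,v5,v1) [--+] → (0.920465, 1.85277, 0.0873)–(2.26657, 0, 0.0873)  len=2.2901
  (v1,v5,v6) [+-+] → (0.920465, 1.85277, 0.0873)–(0.700396, 2.15566, 0.0873)  len=0.3744
  (v2,v7,v3) [++-] → (0.741339, 0.792324, 0.0873)–(1.317, 0, 0.0873)  len=0.9794
  (v3,v7,v8) [-+-] → (0.741339, 0.792324, 0.0873)–(0.407, 1.2525, 0.0873)  len=0.5688
  (v5,v10,v6) [--+] → (-1.47761, 1.44792, 0.0873)–(0.700396, 2.15566, 0.0873)  len=2.2901
  (v6,v10,v11) [+-+] → (-1.47761, 1.44792, 0.0873)–(-1.8337, 1.33223, 0.0873)  len=0.3744
  (v7,v12,v8) [++-] → (-0.524432, 0.949867, 0.0873)–(0.407, 1.2525, 0.0873)  len=0.9794
  (v8,v12,v13) [-+-] → (-0.524432, 0.949867, 0.0873)–(-1.0654, 0.7741, 0.0873)  len=0.5688
  (v10,v15,v11) [--+] → (-1.8337, -0.957816, 0.0873)–(-1.8337, 1.33223, 0.0873)  len=2.2900
  (v11,v15,v16) [+-+] → (-1.8337, -0.957816, 0.0873)–(-1.8337, -1.33223, 0.0873)  len=0.3744
  (v12,v17,v13) [++-] → (-1.0654, -0.205282, 0.0873)–(-1.0654, 0.7741, 0.0873)  len=0.9794
  (v13,v17,v18) [-+-] → (-1.0654, -0.205282, 0.0873)–(-1.0654, -0.7741, 0.0873)  len=0.5688
  (v15,v20,v16) [--+] → (0.344312, -2.03997, 0.0873)–(-1.8337, -1.33223, 0.0873)  len=2.2901
  (v16,v20,v21) [+-+] → (0.344312, -2.03997, 0.0873)–(0.700396, -2.15566, 0.0873)  len=0.3744
  (v17,v22,v18) [++-] → (-0.133968, -1.07673, 0.0873)–(-1.0654, -0.7741, 0.0873)  len=0.9794
  (v18,v22,v23) [-+-] → (-0.133968, -1.07673, 0.0873)–(0.407, -1.2525, 0.0873)  len=0.5688
  (v20,v0,v21) [--+] → (2.0465, -0.302895, 0.0873)–(0.700396, -2.15566, 0.0873)  len=2.2901
  (v21,v0,v1) [+-+] → (2.0465, -0.302895, 0.0873)–(2.26657, 0, 0.0873)  len=0.3744
  (v22,v2,v23) [++-] → (0.982661, -0.460176, 0.0873)–(0.407, -1.2525, 0.0873)  len=0.9794
  (v23,v2,v3) [-+-] → (0.982661, -0.460176, 0.0873)–(1.317, 0, 0.0873)  len=0.5688

Chained into 2 loop(s):
  loop 1: 10 segments, perimeter = 13.3226
  loop 2: 10 segments, perimeter = 7.7409
Total perimeter = 21.063

loops=2 perimeter=21.063


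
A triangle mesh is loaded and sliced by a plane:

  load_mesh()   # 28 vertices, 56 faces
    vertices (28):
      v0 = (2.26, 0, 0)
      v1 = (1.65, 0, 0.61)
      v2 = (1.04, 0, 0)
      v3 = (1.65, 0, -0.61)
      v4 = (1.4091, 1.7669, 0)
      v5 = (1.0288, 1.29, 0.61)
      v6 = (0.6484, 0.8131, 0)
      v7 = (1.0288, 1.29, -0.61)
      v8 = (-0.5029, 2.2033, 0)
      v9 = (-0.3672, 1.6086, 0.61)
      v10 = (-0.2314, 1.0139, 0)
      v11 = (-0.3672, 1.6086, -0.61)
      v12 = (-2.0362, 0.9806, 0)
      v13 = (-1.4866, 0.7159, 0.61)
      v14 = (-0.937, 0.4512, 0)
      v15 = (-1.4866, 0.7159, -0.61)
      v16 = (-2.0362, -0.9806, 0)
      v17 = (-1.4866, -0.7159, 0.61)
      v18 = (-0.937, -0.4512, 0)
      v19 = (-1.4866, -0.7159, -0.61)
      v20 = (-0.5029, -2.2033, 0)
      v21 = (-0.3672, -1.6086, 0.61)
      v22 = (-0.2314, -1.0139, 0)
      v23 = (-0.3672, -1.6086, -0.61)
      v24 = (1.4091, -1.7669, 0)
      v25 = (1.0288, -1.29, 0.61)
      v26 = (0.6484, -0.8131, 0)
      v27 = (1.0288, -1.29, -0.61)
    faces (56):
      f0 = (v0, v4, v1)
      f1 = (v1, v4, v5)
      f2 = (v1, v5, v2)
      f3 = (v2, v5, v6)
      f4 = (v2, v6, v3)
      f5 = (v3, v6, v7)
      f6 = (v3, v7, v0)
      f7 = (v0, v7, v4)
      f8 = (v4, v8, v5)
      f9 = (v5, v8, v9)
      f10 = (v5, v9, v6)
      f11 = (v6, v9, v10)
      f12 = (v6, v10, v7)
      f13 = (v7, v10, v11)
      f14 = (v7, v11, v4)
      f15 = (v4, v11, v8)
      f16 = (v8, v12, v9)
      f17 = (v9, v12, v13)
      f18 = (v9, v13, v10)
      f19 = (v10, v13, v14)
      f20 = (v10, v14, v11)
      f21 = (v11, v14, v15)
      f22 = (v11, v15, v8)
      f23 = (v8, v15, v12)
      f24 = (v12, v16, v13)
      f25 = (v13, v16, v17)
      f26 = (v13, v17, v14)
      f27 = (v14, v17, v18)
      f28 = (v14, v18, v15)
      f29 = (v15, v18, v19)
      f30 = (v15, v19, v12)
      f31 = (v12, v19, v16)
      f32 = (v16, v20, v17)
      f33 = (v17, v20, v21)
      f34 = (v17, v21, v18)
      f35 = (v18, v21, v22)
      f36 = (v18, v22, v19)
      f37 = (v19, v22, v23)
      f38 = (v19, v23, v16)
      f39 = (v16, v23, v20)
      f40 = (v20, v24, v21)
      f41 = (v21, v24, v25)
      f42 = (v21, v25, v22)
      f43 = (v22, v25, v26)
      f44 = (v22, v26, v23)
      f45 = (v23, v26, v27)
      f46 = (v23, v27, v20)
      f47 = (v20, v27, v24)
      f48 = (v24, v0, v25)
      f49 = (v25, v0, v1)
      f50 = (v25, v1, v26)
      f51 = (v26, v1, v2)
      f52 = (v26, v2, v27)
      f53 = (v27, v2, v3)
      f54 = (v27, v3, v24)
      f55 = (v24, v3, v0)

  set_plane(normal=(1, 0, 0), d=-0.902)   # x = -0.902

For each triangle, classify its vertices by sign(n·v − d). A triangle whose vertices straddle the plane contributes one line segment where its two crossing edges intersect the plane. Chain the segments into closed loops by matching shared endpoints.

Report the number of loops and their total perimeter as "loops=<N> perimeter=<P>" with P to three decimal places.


loops=2 perimeter=7.446

Straddling triangles (16 of 56):
  (v8,v12,v9) [+-+] → (-0.902, 1.88505, 0)–(-0.902, 1.40737, 0.414537)  len=0.6325
  (v9,v12,v13) [+--] → (-0.902, 1.40737, 0.414537)–(-0.902, 1.18211, 0.61)  len=0.2982
  (v9,v13,v10) [+-+] → (-0.902, 1.18211, 0.61)–(-0.902, 0.854691, 0.325897)  len=0.4335
  (v10,v13,v14) [+--] → (-0.902, 0.854691, 0.325897)–(-0.902, 0.479112, 0)  len=0.4973
  (v10,v14,v11) [+-+] → (-0.902, 0.479112, 0)–(-0.902, 0.522293, -0.0374693)  len=0.0572
  (v11,v14,v15) [+--] → (-0.902, 0.522293, -0.0374693)–(-0.902, 1.18211, -0.61)  len=0.8736
  (v11,v15,v8) [+-+] → (-0.902, 1.18211, -0.61)–(-0.902, 1.59984, -0.247485)  len=0.5531
  (v8,v15,v12) [+--] → (-0.902, 1.59984, -0.247485)–(-0.902, 1.88505, 0)  len=0.3776
  (v16,v20,v17) [-+-] → (-0.902, -1.88505, 0)–(-0.902, -1.59984, 0.247485)  len=0.3776
  (v17,v20,v21) [-++] → (-0.902, -1.59984, 0.247485)–(-0.902, -1.18211, 0.61)  len=0.5531
  (v17,v21,v18) [-+-] → (-0.902, -1.18211, 0.61)–(-0.902, -0.522293, 0.0374693)  len=0.8736
  (v18,v21,v22) [-++] → (-0.902, -0.522293, 0.0374693)–(-0.902, -0.479112, 0)  len=0.0572
  (v18,v22,v19) [-+-] → (-0.902, -0.479112, 0)–(-0.902, -0.854691, -0.325897)  len=0.4973
  (v19,v22,v23) [-++] → (-0.902, -0.854691, -0.325897)–(-0.902, -1.18211, -0.61)  len=0.4335
  (v19,v23,v16) [-+-] → (-0.902, -1.18211, -0.61)–(-0.902, -1.40737, -0.414537)  len=0.2982
  (v16,v23,v20) [-++] → (-0.902, -1.40737, -0.414537)–(-0.902, -1.88505, 0)  len=0.6325

Chained into 2 loop(s):
  loop 1: 8 segments, perimeter = 3.7229
  loop 2: 8 segments, perimeter = 3.7229
Total perimeter = 7.446


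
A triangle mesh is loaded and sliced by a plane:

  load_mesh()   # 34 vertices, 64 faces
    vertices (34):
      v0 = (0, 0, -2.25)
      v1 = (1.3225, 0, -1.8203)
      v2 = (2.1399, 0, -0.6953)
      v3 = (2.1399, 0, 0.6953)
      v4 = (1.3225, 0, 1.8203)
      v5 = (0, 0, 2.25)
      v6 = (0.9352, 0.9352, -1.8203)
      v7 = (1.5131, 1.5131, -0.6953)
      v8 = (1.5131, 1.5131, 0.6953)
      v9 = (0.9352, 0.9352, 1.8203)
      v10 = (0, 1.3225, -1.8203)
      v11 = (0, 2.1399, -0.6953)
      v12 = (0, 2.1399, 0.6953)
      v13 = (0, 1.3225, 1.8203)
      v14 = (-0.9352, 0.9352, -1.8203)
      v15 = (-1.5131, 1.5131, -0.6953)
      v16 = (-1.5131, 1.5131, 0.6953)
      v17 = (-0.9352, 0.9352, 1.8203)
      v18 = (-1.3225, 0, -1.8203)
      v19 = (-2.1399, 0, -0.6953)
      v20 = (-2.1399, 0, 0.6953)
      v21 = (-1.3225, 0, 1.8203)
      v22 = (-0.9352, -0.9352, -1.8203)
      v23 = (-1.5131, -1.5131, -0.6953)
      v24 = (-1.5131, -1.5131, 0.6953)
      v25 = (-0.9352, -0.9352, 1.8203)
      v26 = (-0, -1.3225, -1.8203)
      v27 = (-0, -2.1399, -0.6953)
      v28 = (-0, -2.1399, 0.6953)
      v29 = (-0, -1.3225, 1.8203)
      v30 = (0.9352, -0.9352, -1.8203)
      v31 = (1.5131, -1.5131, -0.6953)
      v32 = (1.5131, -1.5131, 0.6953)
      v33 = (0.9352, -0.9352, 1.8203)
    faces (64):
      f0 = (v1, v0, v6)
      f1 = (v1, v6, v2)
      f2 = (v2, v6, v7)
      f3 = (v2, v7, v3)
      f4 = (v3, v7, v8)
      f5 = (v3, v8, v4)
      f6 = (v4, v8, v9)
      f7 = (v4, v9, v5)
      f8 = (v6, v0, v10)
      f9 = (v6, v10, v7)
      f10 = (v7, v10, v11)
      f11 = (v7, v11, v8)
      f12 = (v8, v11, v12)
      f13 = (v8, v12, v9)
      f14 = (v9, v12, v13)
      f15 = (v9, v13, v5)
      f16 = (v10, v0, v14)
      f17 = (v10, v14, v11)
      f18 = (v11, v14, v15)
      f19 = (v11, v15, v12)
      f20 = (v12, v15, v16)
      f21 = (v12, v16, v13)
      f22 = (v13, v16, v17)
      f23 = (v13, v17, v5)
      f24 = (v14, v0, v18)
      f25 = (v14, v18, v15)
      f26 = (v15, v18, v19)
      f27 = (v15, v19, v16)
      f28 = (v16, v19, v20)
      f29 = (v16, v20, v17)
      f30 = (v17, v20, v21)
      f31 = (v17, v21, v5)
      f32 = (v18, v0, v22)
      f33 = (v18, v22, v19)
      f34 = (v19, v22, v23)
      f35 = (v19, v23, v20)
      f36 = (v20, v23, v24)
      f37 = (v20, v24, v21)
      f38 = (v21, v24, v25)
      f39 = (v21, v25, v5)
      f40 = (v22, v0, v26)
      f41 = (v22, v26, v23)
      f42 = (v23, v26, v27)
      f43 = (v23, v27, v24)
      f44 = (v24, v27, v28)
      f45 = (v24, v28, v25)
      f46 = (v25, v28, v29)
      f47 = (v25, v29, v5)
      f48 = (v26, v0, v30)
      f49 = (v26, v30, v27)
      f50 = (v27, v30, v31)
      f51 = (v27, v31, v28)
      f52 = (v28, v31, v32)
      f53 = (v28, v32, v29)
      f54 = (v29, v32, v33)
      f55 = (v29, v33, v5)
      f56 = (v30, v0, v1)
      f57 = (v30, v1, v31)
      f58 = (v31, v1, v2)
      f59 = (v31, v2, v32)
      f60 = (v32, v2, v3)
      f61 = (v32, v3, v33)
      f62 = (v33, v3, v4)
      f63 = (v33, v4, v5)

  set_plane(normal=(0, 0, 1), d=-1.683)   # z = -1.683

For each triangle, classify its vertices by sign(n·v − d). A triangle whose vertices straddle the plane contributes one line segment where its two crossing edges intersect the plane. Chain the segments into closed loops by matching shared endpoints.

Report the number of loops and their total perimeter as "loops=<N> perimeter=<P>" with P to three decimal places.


loops=1 perimeter=8.709

Straddling triangles (16 of 64):
  (v1,v6,v2) [--+] → (1.08223, 0.821064, -1.683)–(1.42226, 0, -1.683)  len=0.8887
  (v2,v6,v7) [+-+] → (1.08223, 0.821064, -1.683)–(1.00573, 1.00573, -1.683)  len=0.1999
  (v6,v10,v7) [--+] → (0.184665, 1.34576, -1.683)–(1.00573, 1.00573, -1.683)  len=0.8887
  (v7,v10,v11) [+-+] → (0.184665, 1.34576, -1.683)–(0, 1.42226, -1.683)  len=0.1999
  (v10,v14,v11) [--+] → (-0.821064, 1.08223, -1.683)–(0, 1.42226, -1.683)  len=0.8887
  (v11,v14,v15) [+-+] → (-0.821064, 1.08223, -1.683)–(-1.00573, 1.00573, -1.683)  len=0.1999
  (v14,v18,v15) [--+] → (-1.34576, 0.184665, -1.683)–(-1.00573, 1.00573, -1.683)  len=0.8887
  (v15,v18,v19) [+-+] → (-1.34576, 0.184665, -1.683)–(-1.42226, 0, -1.683)  len=0.1999
  (v18,v22,v19) [--+] → (-1.08223, -0.821064, -1.683)–(-1.42226, 0, -1.683)  len=0.8887
  (v19,v22,v23) [+-+] → (-1.08223, -0.821064, -1.683)–(-1.00573, -1.00573, -1.683)  len=0.1999
  (v22,v26,v23) [--+] → (-0.184665, -1.34576, -1.683)–(-1.00573, -1.00573, -1.683)  len=0.8887
  (v23,v26,v27) [+-+] → (-0.184665, -1.34576, -1.683)–(0, -1.42226, -1.683)  len=0.1999
  (v26,v30,v27) [--+] → (0.821064, -1.08223, -1.683)–(0, -1.42226, -1.683)  len=0.8887
  (v27,v30,v31) [+-+] → (0.821064, -1.08223, -1.683)–(1.00573, -1.00573, -1.683)  len=0.1999
  (v30,v1,v31) [--+] → (1.34576, -0.184665, -1.683)–(1.00573, -1.00573, -1.683)  len=0.8887
  (v31,v1,v2) [+-+] → (1.34576, -0.184665, -1.683)–(1.42226, 0, -1.683)  len=0.1999

Chained into 1 loop(s):
  loop 1: 16 segments, perimeter = 8.7086
Total perimeter = 8.709


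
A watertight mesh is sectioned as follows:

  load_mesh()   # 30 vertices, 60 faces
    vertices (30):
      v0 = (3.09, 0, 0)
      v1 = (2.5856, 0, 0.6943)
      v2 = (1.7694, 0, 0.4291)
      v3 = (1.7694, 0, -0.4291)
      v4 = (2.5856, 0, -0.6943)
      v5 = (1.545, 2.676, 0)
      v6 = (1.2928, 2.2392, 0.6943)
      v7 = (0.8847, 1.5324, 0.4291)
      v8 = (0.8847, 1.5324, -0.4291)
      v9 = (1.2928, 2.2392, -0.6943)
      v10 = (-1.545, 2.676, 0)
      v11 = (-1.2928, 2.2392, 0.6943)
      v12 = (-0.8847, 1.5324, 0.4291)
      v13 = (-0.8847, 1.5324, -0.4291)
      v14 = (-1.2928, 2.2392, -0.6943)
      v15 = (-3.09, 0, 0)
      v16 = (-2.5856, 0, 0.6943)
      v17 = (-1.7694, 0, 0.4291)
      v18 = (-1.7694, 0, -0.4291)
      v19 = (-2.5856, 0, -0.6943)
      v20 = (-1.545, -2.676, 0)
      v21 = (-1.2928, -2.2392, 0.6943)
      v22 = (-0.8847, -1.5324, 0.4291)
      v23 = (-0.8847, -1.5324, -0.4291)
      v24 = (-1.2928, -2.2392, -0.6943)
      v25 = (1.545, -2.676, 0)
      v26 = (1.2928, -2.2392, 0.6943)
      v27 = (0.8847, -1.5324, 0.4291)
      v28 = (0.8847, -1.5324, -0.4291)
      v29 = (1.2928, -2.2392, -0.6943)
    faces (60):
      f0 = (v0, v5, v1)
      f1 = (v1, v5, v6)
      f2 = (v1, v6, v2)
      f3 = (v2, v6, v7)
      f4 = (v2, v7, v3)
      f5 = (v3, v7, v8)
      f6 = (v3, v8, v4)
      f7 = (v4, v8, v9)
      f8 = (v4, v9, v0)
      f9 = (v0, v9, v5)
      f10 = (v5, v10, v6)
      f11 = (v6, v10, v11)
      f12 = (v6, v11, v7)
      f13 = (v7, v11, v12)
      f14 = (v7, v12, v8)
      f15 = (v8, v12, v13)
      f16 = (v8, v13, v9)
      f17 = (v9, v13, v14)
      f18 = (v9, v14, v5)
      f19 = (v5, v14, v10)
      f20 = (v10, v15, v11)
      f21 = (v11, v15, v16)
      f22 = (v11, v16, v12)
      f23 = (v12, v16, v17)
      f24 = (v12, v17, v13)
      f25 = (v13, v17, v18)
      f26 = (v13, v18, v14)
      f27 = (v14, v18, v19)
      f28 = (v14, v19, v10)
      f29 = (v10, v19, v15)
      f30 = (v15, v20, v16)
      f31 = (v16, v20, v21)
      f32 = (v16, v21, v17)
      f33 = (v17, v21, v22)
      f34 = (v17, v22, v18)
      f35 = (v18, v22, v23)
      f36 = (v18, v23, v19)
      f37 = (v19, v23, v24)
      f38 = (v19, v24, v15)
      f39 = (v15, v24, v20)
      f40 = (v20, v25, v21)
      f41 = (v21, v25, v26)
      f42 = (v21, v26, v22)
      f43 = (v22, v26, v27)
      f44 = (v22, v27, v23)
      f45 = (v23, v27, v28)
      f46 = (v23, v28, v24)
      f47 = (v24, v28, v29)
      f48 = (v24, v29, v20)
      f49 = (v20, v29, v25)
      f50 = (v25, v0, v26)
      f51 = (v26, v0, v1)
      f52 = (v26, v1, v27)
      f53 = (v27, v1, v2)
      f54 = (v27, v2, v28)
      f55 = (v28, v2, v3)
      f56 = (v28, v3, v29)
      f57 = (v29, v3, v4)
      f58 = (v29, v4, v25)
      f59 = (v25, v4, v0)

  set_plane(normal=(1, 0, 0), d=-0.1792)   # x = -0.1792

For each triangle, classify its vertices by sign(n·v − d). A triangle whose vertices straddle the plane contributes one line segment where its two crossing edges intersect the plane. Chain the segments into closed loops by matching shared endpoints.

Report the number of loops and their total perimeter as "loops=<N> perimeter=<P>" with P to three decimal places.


Straddling triangles (20 of 60):
  (v5,v10,v6) [+-+] → (-0.1792, 2.676, 0)–(-0.1792, 2.46577, 0.334158)  len=0.3948
  (v6,v10,v11) [+--] → (-0.1792, 2.46577, 0.334158)–(-0.1792, 2.2392, 0.6943)  len=0.4255
  (v6,v11,v7) [+-+] → (-0.1792, 2.2392, 0.6943)–(-0.1792, 1.87773, 0.558673)  len=0.3861
  (v7,v11,v12) [+--] → (-0.1792, 1.87773, 0.558673)–(-0.1792, 1.5324, 0.4291)  len=0.3688
  (v7,v12,v8) [+-+] → (-0.1792, 1.5324, 0.4291)–(-0.1792, 1.5324, 0.0869162)  len=0.3422
  (v8,v12,v13) [+--] → (-0.1792, 1.5324, 0.0869162)–(-0.1792, 1.5324, -0.4291)  len=0.5160
  (v8,v13,v9) [+-+] → (-0.1792, 1.5324, -0.4291)–(-0.1792, 1.7614, -0.515024)  len=0.2446
  (v9,v13,v14) [+--] → (-0.1792, 1.7614, -0.515024)–(-0.1792, 2.2392, -0.6943)  len=0.5103
  (v9,v14,v5) [+-+] → (-0.1792, 2.2392, -0.6943)–(-0.1792, 2.41061, -0.421845)  len=0.3219
  (v5,v14,v10) [+--] → (-0.1792, 2.41061, -0.421845)–(-0.1792, 2.676, 0)  len=0.4984
  (v20,v25,v21) [-+-] → (-0.1792, -2.676, 0)–(-0.1792, -2.41061, 0.421845)  len=0.4984
  (v21,v25,v26) [-++] → (-0.1792, -2.41061, 0.421845)–(-0.1792, -2.2392, 0.6943)  len=0.3219
  (v21,v26,v22) [-+-] → (-0.1792, -2.2392, 0.6943)–(-0.1792, -1.7614, 0.515024)  len=0.5103
  (v22,v26,v27) [-++] → (-0.1792, -1.7614, 0.515024)–(-0.1792, -1.5324, 0.4291)  len=0.2446
  (v22,v27,v23) [-+-] → (-0.1792, -1.5324, 0.4291)–(-0.1792, -1.5324, -0.0869162)  len=0.5160
  (v23,v27,v28) [-++] → (-0.1792, -1.5324, -0.0869162)–(-0.1792, -1.5324, -0.4291)  len=0.3422
  (v23,v28,v24) [-+-] → (-0.1792, -1.5324, -0.4291)–(-0.1792, -1.87773, -0.558673)  len=0.3688
  (v24,v28,v29) [-++] → (-0.1792, -1.87773, -0.558673)–(-0.1792, -2.2392, -0.6943)  len=0.3861
  (v24,v29,v20) [-+-] → (-0.1792, -2.2392, -0.6943)–(-0.1792, -2.46577, -0.334158)  len=0.4255
  (v20,v29,v25) [-++] → (-0.1792, -2.46577, -0.334158)–(-0.1792, -2.676, 0)  len=0.3948

Chained into 2 loop(s):
  loop 1: 10 segments, perimeter = 4.0086
  loop 2: 10 segments, perimeter = 4.0086
Total perimeter = 8.017

loops=2 perimeter=8.017


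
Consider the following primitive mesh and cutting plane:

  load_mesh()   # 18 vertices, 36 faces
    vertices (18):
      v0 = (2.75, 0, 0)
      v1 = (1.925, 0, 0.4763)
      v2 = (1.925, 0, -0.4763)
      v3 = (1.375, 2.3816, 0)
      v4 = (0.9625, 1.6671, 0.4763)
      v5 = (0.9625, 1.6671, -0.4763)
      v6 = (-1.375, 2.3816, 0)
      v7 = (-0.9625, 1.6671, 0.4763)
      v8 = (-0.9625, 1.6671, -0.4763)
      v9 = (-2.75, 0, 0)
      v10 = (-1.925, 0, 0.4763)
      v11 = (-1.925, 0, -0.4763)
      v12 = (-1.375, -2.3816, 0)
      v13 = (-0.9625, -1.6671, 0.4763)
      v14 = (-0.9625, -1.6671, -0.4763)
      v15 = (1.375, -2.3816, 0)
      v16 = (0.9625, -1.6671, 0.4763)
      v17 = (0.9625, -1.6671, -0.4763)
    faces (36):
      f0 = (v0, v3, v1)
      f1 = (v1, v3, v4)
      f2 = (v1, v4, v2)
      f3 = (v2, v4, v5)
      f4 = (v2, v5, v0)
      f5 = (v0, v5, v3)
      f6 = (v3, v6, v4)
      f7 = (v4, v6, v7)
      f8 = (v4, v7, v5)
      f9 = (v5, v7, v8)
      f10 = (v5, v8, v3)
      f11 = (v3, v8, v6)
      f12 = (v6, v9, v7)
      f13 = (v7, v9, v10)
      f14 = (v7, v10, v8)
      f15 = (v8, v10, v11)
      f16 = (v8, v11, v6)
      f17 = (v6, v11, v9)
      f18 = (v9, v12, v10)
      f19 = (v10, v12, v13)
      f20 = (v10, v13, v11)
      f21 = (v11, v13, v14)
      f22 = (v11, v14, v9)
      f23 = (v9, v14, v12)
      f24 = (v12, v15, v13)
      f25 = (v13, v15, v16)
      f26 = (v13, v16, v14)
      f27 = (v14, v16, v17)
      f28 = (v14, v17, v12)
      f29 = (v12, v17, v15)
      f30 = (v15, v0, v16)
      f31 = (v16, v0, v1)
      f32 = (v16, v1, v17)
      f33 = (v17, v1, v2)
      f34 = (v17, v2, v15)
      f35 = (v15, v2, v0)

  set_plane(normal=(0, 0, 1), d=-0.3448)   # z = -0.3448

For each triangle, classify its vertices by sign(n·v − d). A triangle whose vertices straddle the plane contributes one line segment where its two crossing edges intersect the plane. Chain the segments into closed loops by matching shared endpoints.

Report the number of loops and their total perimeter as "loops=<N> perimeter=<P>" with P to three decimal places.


Straddling triangles (24 of 36):
  (v1,v4,v2) [++-] → (1.79213, 0.230132, -0.3448)–(1.925, 0, -0.3448)  len=0.2657
  (v2,v4,v5) [-+-] → (1.79213, 0.230132, -0.3448)–(0.9625, 1.6671, -0.3448)  len=1.6593
  (v2,v5,v0) [--+] → (1.456, 1.20684, -0.3448)–(2.15277, 0, -0.3448)  len=1.3935
  (v0,v5,v3) [+-+] → (1.456, 1.20684, -0.3448)–(1.07639, 1.86436, -0.3448)  len=0.7592
  (v4,v7,v5) [++-] → (0.696767, 1.6671, -0.3448)–(0.9625, 1.6671, -0.3448)  len=0.2657
  (v5,v7,v8) [-+-] → (0.696767, 1.6671, -0.3448)–(-0.9625, 1.6671, -0.3448)  len=1.6593
  (v5,v8,v3) [--+] → (-0.317148, 1.86436, -0.3448)–(1.07639, 1.86436, -0.3448)  len=1.3935
  (v3,v8,v6) [+-+] → (-0.317148, 1.86436, -0.3448)–(-1.07639, 1.86436, -0.3448)  len=0.7592
  (v7,v10,v8) [++-] → (-1.09537, 1.43697, -0.3448)–(-0.9625, 1.6671, -0.3448)  len=0.2657
  (v8,v10,v11) [-+-] → (-1.09537, 1.43697, -0.3448)–(-1.925, 0, -0.3448)  len=1.6593
  (v8,v11,v6) [--+] → (-1.77315, 0.657528, -0.3448)–(-1.07639, 1.86436, -0.3448)  len=1.3935
  (v6,v11,v9) [+-+] → (-1.77315, 0.657528, -0.3448)–(-2.15277, 0, -0.3448)  len=0.7592
  (v10,v13,v11) [++-] → (-1.79213, -0.230132, -0.3448)–(-1.925, 0, -0.3448)  len=0.2657
  (v11,v13,v14) [-+-] → (-1.79213, -0.230132, -0.3448)–(-0.9625, -1.6671, -0.3448)  len=1.6593
  (v11,v14,v9) [--+] → (-1.456, -1.20684, -0.3448)–(-2.15277, 0, -0.3448)  len=1.3935
  (v9,v14,v12) [+-+] → (-1.456, -1.20684, -0.3448)–(-1.07639, -1.86436, -0.3448)  len=0.7592
  (v13,v16,v14) [++-] → (-0.696767, -1.6671, -0.3448)–(-0.9625, -1.6671, -0.3448)  len=0.2657
  (v14,v16,v17) [-+-] → (-0.696767, -1.6671, -0.3448)–(0.9625, -1.6671, -0.3448)  len=1.6593
  (v14,v17,v12) [--+] → (0.317148, -1.86436, -0.3448)–(-1.07639, -1.86436, -0.3448)  len=1.3935
  (v12,v17,v15) [+-+] → (0.317148, -1.86436, -0.3448)–(1.07639, -1.86436, -0.3448)  len=0.7592
  (v16,v1,v17) [++-] → (1.09537, -1.43697, -0.3448)–(0.9625, -1.6671, -0.3448)  len=0.2657
  (v17,v1,v2) [-+-] → (1.09537, -1.43697, -0.3448)–(1.925, 0, -0.3448)  len=1.6593
  (v17,v2,v15) [--+] → (1.77315, -0.657528, -0.3448)–(1.07639, -1.86436, -0.3448)  len=1.3935
  (v15,v2,v0) [+-+] → (1.77315, -0.657528, -0.3448)–(2.15277, 0, -0.3448)  len=0.7592

Chained into 2 loop(s):
  loop 1: 12 segments, perimeter = 11.5500
  loop 2: 12 segments, perimeter = 12.9167
Total perimeter = 24.467

loops=2 perimeter=24.467


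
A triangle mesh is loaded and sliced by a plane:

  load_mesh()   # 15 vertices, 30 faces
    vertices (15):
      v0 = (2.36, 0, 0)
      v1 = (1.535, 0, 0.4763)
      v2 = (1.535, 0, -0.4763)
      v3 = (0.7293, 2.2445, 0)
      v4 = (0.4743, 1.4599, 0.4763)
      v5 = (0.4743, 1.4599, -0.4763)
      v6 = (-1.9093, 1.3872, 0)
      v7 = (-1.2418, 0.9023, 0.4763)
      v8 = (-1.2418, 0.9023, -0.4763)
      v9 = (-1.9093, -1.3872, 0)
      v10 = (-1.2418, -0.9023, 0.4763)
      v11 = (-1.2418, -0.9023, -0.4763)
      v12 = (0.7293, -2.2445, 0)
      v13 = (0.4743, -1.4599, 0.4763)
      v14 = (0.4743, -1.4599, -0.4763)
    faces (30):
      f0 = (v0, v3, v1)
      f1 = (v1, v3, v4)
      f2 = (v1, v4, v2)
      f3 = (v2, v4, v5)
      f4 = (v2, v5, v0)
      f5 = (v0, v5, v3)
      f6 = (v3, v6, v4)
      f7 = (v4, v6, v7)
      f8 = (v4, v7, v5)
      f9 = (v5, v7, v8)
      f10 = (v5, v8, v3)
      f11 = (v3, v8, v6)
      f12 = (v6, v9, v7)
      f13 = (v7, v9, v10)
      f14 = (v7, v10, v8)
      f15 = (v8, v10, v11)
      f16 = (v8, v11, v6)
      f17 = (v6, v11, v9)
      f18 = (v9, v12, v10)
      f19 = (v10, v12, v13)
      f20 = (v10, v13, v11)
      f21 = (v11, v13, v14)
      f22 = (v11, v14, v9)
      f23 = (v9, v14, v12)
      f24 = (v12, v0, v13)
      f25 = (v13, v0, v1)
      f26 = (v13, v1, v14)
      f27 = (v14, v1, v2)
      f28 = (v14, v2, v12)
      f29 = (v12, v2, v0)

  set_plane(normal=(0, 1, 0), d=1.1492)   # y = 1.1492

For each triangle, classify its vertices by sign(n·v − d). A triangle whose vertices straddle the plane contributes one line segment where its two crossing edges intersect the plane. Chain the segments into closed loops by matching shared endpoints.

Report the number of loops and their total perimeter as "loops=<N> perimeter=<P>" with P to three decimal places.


Straddling triangles (14 of 30):
  (v0,v3,v1) [-+-] → (1.52507, 1.1492, 0)–(1.12248, 1.1492, 0.232431)  len=0.4649
  (v1,v3,v4) [-++] → (1.12248, 1.1492, 0.232431)–(0.700041, 1.1492, 0.4763)  len=0.4878
  (v1,v4,v2) [-+-] → (0.700041, 1.1492, 0.4763)–(0.700041, 1.1492, 0.273565)  len=0.2027
  (v2,v4,v5) [-++] → (0.700041, 1.1492, 0.273565)–(0.700041, 1.1492, -0.4763)  len=0.7499
  (v2,v5,v0) [-+-] → (0.700041, 1.1492, -0.4763)–(0.87562, 1.1492, -0.374933)  len=0.2027
  (v0,v5,v3) [-++] → (0.87562, 1.1492, -0.374933)–(1.52507, 1.1492, 0)  len=0.7499
  (v4,v6,v7) [++-] → (-1.58168, 1.1492, 0.233779)–(-0.481927, 1.1492, 0.4763)  len=1.1262
  (v4,v7,v5) [+-+] → (-0.481927, 1.1492, 0.4763)–(-0.481927, 1.1492, 0.0544977)  len=0.4218
  (v5,v7,v8) [+--] → (-0.481927, 1.1492, 0.0544977)–(-0.481927, 1.1492, -0.4763)  len=0.5308
  (v5,v8,v3) [+-+] → (-0.481927, 1.1492, -0.4763)–(-0.879213, 1.1492, -0.388684)  len=0.4068
  (v3,v8,v6) [+-+] → (-0.879213, 1.1492, -0.388684)–(-1.58168, 1.1492, -0.233779)  len=0.7193
  (v6,v9,v7) [+--] → (-1.9093, 1.1492, 0)–(-1.58168, 1.1492, 0.233779)  len=0.4025
  (v8,v11,v6) [--+] → (-1.83991, 1.1492, -0.0495127)–(-1.58168, 1.1492, -0.233779)  len=0.3172
  (v6,v11,v9) [+--] → (-1.83991, 1.1492, -0.0495127)–(-1.9093, 1.1492, 0)  len=0.0852

Chained into 2 loop(s):
  loop 1: 6 segments, perimeter = 2.8579
  loop 2: 8 segments, perimeter = 4.0099
Total perimeter = 6.868

loops=2 perimeter=6.868


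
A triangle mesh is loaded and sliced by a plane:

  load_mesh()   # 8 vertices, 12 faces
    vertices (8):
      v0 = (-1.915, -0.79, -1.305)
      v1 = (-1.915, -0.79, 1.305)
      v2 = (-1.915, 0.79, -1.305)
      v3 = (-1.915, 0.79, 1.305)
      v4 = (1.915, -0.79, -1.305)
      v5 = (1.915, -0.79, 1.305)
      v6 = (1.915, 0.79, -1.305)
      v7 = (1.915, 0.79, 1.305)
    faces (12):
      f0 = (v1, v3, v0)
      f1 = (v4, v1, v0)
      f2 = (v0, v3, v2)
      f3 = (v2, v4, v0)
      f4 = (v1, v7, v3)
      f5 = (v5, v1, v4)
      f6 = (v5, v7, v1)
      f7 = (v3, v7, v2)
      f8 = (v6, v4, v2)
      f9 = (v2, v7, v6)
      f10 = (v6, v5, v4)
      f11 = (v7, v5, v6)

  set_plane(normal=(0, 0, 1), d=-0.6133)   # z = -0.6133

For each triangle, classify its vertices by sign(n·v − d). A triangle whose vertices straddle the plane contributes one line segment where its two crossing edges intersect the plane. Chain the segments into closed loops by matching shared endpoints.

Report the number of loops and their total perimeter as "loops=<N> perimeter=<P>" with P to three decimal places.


Straddling triangles (8 of 12):
  (v1,v3,v0) [++-] → (-1.915, -0.37127, -0.6133)–(-1.915, -0.79, -0.6133)  len=0.4187
  (v4,v1,v0) [-+-] → (0.899977, -0.79, -0.6133)–(-1.915, -0.79, -0.6133)  len=2.8150
  (v0,v3,v2) [-+-] → (-1.915, -0.37127, -0.6133)–(-1.915, 0.79, -0.6133)  len=1.1613
  (v5,v1,v4) [++-] → (0.899977, -0.79, -0.6133)–(1.915, -0.79, -0.6133)  len=1.0150
  (v3,v7,v2) [++-] → (-0.899977, 0.79, -0.6133)–(-1.915, 0.79, -0.6133)  len=1.0150
  (v2,v7,v6) [-+-] → (-0.899977, 0.79, -0.6133)–(1.915, 0.79, -0.6133)  len=2.8150
  (v6,v5,v4) [-+-] → (1.915, 0.37127, -0.6133)–(1.915, -0.79, -0.6133)  len=1.1613
  (v7,v5,v6) [++-] → (1.915, 0.37127, -0.6133)–(1.915, 0.79, -0.6133)  len=0.4187

Chained into 1 loop(s):
  loop 1: 8 segments, perimeter = 10.8200
Total perimeter = 10.820

loops=1 perimeter=10.820
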